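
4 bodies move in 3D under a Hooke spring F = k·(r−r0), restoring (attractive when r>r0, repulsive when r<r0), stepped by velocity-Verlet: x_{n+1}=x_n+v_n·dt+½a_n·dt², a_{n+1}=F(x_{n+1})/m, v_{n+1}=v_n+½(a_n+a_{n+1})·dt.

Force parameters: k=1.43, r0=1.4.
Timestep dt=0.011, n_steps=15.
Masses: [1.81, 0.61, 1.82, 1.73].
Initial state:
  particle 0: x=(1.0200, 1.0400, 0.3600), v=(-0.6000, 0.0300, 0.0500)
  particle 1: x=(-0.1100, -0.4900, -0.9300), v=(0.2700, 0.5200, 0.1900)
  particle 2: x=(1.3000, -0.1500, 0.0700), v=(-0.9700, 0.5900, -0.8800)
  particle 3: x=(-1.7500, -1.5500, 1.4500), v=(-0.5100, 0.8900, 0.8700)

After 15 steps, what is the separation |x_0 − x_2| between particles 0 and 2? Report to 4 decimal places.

1.1929

step 0: x0=(1.0200, 1.0400, 0.3600) x1=(-0.1100, -0.4900, -0.9300) x2=(1.3000, -0.1500, 0.0700) x3=(-1.7500, -1.5500, 1.4500)
step 1: x0=(1.0133, 1.0402, 0.3606) x1=(-0.1071, -0.4843, -0.9276) x2=(1.2892, -0.1436, 0.0603) x3=(-1.7554, -1.5401, 1.4594)
step 2: x0=(1.0064, 1.0403, 0.3611) x1=(-0.1042, -0.4785, -0.9247) x2=(1.2783, -0.1372, 0.0508) x3=(-1.7603, -1.5298, 1.4686)
step 3: x0=(0.9992, 1.0401, 0.3618) x1=(-0.1013, -0.4727, -0.9212) x2=(1.2671, -0.1310, 0.0412) x3=(-1.7648, -1.5192, 1.4774)
step 4: x0=(0.9919, 1.0397, 0.3624) x1=(-0.0986, -0.4669, -0.9171) x2=(1.2557, -0.1248, 0.0318) x3=(-1.7688, -1.5084, 1.4860)
step 5: x0=(0.9843, 1.0391, 0.3630) x1=(-0.0959, -0.4611, -0.9125) x2=(1.2442, -0.1188, 0.0224) x3=(-1.7724, -1.4972, 1.4942)
step 6: x0=(0.9765, 1.0384, 0.3637) x1=(-0.0933, -0.4553, -0.9073) x2=(1.2324, -0.1129, 0.0130) x3=(-1.7755, -1.4857, 1.5022)
step 7: x0=(0.9686, 1.0374, 0.3645) x1=(-0.0908, -0.4495, -0.9016) x2=(1.2204, -0.1070, 0.0038) x3=(-1.7781, -1.4739, 1.5099)
step 8: x0=(0.9604, 1.0363, 0.3652) x1=(-0.0884, -0.4436, -0.8953) x2=(1.2083, -0.1013, -0.0054) x3=(-1.7803, -1.4618, 1.5173)
step 9: x0=(0.9520, 1.0349, 0.3660) x1=(-0.0861, -0.4378, -0.8885) x2=(1.1960, -0.0957, -0.0145) x3=(-1.7821, -1.4494, 1.5243)
step 10: x0=(0.9433, 1.0334, 0.3668) x1=(-0.0839, -0.4319, -0.8811) x2=(1.1835, -0.0901, -0.0236) x3=(-1.7834, -1.4368, 1.5311)
step 11: x0=(0.9345, 1.0317, 0.3676) x1=(-0.0818, -0.4260, -0.8732) x2=(1.1708, -0.0847, -0.0326) x3=(-1.7842, -1.4238, 1.5376)
step 12: x0=(0.9255, 1.0298, 0.3685) x1=(-0.0799, -0.4202, -0.8648) x2=(1.1579, -0.0794, -0.0415) x3=(-1.7846, -1.4105, 1.5437)
step 13: x0=(0.9163, 1.0277, 0.3694) x1=(-0.0781, -0.4143, -0.8559) x2=(1.1449, -0.0741, -0.0503) x3=(-1.7846, -1.3970, 1.5496)
step 14: x0=(0.9069, 1.0255, 0.3704) x1=(-0.0764, -0.4085, -0.8465) x2=(1.1316, -0.0690, -0.0590) x3=(-1.7841, -1.3831, 1.5552)
step 15: x0=(0.8973, 1.0231, 0.3714) x1=(-0.0749, -0.4026, -0.8365) x2=(1.1182, -0.0639, -0.0677) x3=(-1.7831, -1.3690, 1.5604)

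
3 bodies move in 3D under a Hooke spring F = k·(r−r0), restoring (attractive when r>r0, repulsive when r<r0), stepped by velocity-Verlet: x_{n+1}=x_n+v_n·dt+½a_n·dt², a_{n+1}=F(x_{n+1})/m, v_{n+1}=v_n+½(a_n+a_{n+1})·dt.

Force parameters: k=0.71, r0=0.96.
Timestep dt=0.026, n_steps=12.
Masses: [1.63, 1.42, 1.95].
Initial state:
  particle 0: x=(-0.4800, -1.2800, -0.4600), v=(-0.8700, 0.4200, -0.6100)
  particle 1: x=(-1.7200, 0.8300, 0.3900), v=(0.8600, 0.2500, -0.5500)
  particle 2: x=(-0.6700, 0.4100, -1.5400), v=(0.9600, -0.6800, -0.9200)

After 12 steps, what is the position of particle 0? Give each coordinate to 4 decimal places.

step 0: x0=(-0.4800, -1.2800, -0.4600) x1=(-1.7200, 0.8300, 0.3900) x2=(-0.6700, 0.4100, -1.5400)
step 1: x0=(-0.5027, -1.2688, -0.4759) x1=(-1.6974, 0.8362, 0.3754) x2=(-0.6451, 0.3922, -1.5637)
step 2: x0=(-0.5257, -1.2569, -0.4917) x1=(-1.6744, 0.8419, 0.3603) x2=(-0.6203, 0.3743, -1.5870)
step 3: x0=(-0.5490, -1.2444, -0.5076) x1=(-1.6509, 0.8471, 0.3446) x2=(-0.5957, 0.3563, -1.6099)
step 4: x0=(-0.5724, -1.2312, -0.5235) x1=(-1.6269, 0.8517, 0.3283) x2=(-0.5712, 0.3381, -1.6324)
step 5: x0=(-0.5960, -1.2175, -0.5394) x1=(-1.6026, 0.8559, 0.3115) x2=(-0.5469, 0.3198, -1.6544)
step 6: x0=(-0.6198, -1.2031, -0.5553) x1=(-1.5778, 0.8594, 0.2942) x2=(-0.5227, 0.3014, -1.6761)
step 7: x0=(-0.6437, -1.1882, -0.5712) x1=(-1.5526, 0.8625, 0.2762) x2=(-0.4987, 0.2829, -1.6973)
step 8: x0=(-0.6678, -1.1727, -0.5872) x1=(-1.5270, 0.8650, 0.2577) x2=(-0.4748, 0.2643, -1.7181)
step 9: x0=(-0.6920, -1.1567, -0.6031) x1=(-1.5011, 0.8670, 0.2387) x2=(-0.4512, 0.2456, -1.7385)
step 10: x0=(-0.7163, -1.1401, -0.6191) x1=(-1.4748, 0.8684, 0.2191) x2=(-0.4277, 0.2269, -1.7585)
step 11: x0=(-0.7407, -1.1229, -0.6350) x1=(-1.4481, 0.8694, 0.1989) x2=(-0.4044, 0.2080, -1.7780)
step 12: x0=(-0.7652, -1.1053, -0.6510) x1=(-1.4211, 0.8698, 0.1781) x2=(-0.3813, 0.1892, -1.7971)

(-0.7652, -1.1053, -0.6510)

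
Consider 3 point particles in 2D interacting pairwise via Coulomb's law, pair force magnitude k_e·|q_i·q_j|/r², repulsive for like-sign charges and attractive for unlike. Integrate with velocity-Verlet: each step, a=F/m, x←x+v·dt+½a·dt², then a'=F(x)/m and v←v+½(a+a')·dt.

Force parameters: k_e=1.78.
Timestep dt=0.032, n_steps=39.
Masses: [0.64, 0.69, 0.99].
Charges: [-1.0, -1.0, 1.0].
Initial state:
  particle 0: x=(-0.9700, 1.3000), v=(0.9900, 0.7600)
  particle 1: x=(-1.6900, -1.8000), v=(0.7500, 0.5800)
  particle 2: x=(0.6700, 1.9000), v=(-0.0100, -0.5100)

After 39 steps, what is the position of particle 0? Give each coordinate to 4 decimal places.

(0.9612, 1.0417)

step 0: x0=(-0.9700, 1.3000) x1=(-1.6900, -1.8000) x2=(0.6700, 1.9000)
step 1: x0=(-0.9378, 1.3246) x1=(-1.6660, -1.7815) x2=(0.6694, 1.8835)
step 2: x0=(-0.9047, 1.3498) x1=(-1.6420, -1.7632) x2=(0.6681, 1.8668)
step 3: x0=(-0.8705, 1.3756) x1=(-1.6179, -1.7449) x2=(0.6661, 1.8497)
step 4: x0=(-0.8352, 1.4020) x1=(-1.5939, -1.7268) x2=(0.6634, 1.8324)
step 5: x0=(-0.7987, 1.4290) x1=(-1.5698, -1.7089) x2=(0.6599, 1.8147)
step 6: x0=(-0.7609, 1.4566) x1=(-1.5457, -1.6910) x2=(0.6556, 1.7968)
step 7: x0=(-0.7218, 1.4848) x1=(-1.5216, -1.6732) x2=(0.6504, 1.7786)
step 8: x0=(-0.6811, 1.5135) x1=(-1.4974, -1.6556) x2=(0.6441, 1.7601)
step 9: x0=(-0.6389, 1.5427) x1=(-1.4733, -1.6381) x2=(0.6369, 1.7413)
step 10: x0=(-0.5949, 1.5725) x1=(-1.4491, -1.6206) x2=(0.6285, 1.7222)
step 11: x0=(-0.5490, 1.6028) x1=(-1.4248, -1.6033) x2=(0.6188, 1.7029)
step 12: x0=(-0.5010, 1.6335) x1=(-1.4006, -1.5860) x2=(0.6077, 1.6833)
step 13: x0=(-0.4505, 1.6645) x1=(-1.3763, -1.5688) x2=(0.5951, 1.6636)
step 14: x0=(-0.3974, 1.6958) x1=(-1.3520, -1.5517) x2=(0.5807, 1.6438)
step 15: x0=(-0.3413, 1.7271) x1=(-1.3276, -1.5346) x2=(0.5643, 1.6240)
step 16: x0=(-0.2817, 1.7583) x1=(-1.3033, -1.5176) x2=(0.5457, 1.6043)
step 17: x0=(-0.2180, 1.7890) x1=(-1.2788, -1.5006) x2=(0.5244, 1.5849)
step 18: x0=(-0.1497, 1.8187) x1=(-1.2544, -1.4836) x2=(0.5001, 1.5663)
step 19: x0=(-0.0758, 1.8464) x1=(-1.2299, -1.4667) x2=(0.4721, 1.5489)
step 20: x0=(0.0046, 1.8709) x1=(-1.2054, -1.4498) x2=(0.4399, 1.5336)
step 21: x0=(0.0925, 1.8898) x1=(-1.1808, -1.4329) x2=(0.4029, 1.5219)
step 22: x0=(0.1884, 1.8996) x1=(-1.1562, -1.4160) x2=(0.3606, 1.5162)
step 23: x0=(0.2910, 1.8948) x1=(-1.1316, -1.3990) x2=(0.3140, 1.5198)
step 24: x0=(0.3949, 1.8701) x1=(-1.1069, -1.3820) x2=(0.2665, 1.5362)
step 25: x0=(0.4910, 1.8249) x1=(-1.0822, -1.3650) x2=(0.2241, 1.5660)
step 26: x0=(0.5723, 1.7655) x1=(-1.0575, -1.3479) x2=(0.1912, 1.6048)
step 27: x0=(0.6384, 1.6998) x1=(-1.0328, -1.3308) x2=(0.1681, 1.6476)
step 28: x0=(0.6920, 1.6329) x1=(-1.0081, -1.3136) x2=(0.1532, 1.6912)
step 29: x0=(0.7360, 1.5673) x1=(-0.9835, -1.2964) x2=(0.1444, 1.7340)
step 30: x0=(0.7730, 1.5040) x1=(-0.9588, -1.2792) x2=(0.1402, 1.7753)
step 31: x0=(0.8045, 1.4432) x1=(-0.9342, -1.2619) x2=(0.1396, 1.8148)
step 32: x0=(0.8319, 1.3851) x1=(-0.9097, -1.2446) x2=(0.1417, 1.8527)
step 33: x0=(0.8561, 1.3295) x1=(-0.8852, -1.2273) x2=(0.1459, 1.8889)
step 34: x0=(0.8777, 1.2764) x1=(-0.8609, -1.2100) x2=(0.1518, 1.9236)
step 35: x0=(0.8972, 1.2254) x1=(-0.8366, -1.1927) x2=(0.1591, 1.9568)
step 36: x0=(0.9151, 1.1766) x1=(-0.8124, -1.1754) x2=(0.1676, 1.9886)
step 37: x0=(0.9316, 1.1298) x1=(-0.7883, -1.1581) x2=(0.1771, 2.0192)
step 38: x0=(0.9469, 1.0849) x1=(-0.7643, -1.1409) x2=(0.1873, 2.0485)
step 39: x0=(0.9612, 1.0417) x1=(-0.7405, -1.1237) x2=(0.1983, 2.0768)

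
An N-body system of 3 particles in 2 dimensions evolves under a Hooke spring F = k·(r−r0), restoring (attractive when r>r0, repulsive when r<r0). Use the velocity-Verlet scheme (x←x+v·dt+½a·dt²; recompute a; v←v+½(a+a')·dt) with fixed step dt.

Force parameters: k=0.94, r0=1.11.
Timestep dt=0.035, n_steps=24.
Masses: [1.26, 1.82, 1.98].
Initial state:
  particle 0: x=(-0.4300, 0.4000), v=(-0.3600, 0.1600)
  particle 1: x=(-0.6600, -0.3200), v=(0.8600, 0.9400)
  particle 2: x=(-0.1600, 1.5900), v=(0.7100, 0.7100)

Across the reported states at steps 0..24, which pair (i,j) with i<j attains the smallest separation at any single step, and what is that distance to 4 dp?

step 0: x0=(-0.4300, 0.4000) x1=(-0.6600, -0.3200) x2=(-0.1600, 1.5900)
step 1: x0=(-0.4425, 0.4058) x1=(-0.6299, -0.2869) x2=(-0.1352, 1.6146)
step 2: x0=(-0.4550, 0.4121) x1=(-0.5997, -0.2536) x2=(-0.1106, 1.6386)
step 3: x0=(-0.4672, 0.4189) x1=(-0.5694, -0.2200) x2=(-0.0861, 1.6620)
step 4: x0=(-0.4794, 0.4263) x1=(-0.5390, -0.1862) x2=(-0.0618, 1.6849)
step 5: x0=(-0.4915, 0.4343) x1=(-0.5085, -0.1522) x2=(-0.0376, 1.7072)
step 6: x0=(-0.5035, 0.4430) x1=(-0.4780, -0.1180) x2=(-0.0136, 1.7289)
step 7: x0=(-0.5154, 0.4524) x1=(-0.4472, -0.0837) x2=(0.0103, 1.7500)
step 8: x0=(-0.5273, 0.4626) x1=(-0.4164, -0.0493) x2=(0.0339, 1.7705)
step 9: x0=(-0.5391, 0.4736) x1=(-0.3853, -0.0147) x2=(0.0574, 1.7905)
step 10: x0=(-0.5511, 0.4854) x1=(-0.3540, 0.0199) x2=(0.0807, 1.8098)
step 11: x0=(-0.5631, 0.4980) x1=(-0.3224, 0.0547) x2=(0.1039, 1.8285)
step 12: x0=(-0.5752, 0.5113) x1=(-0.2906, 0.0895) x2=(0.1268, 1.8466)
step 13: x0=(-0.5874, 0.5255) x1=(-0.2584, 0.1244) x2=(0.1495, 1.8641)
step 14: x0=(-0.5998, 0.5404) x1=(-0.2259, 0.1595) x2=(0.1720, 1.8810)
step 15: x0=(-0.6124, 0.5560) x1=(-0.1930, 0.1948) x2=(0.1943, 1.8974)
step 16: x0=(-0.6251, 0.5724) x1=(-0.1598, 0.2301) x2=(0.2164, 1.9131)
step 17: x0=(-0.6380, 0.5893) x1=(-0.1263, 0.2657) x2=(0.2383, 1.9283)
step 18: x0=(-0.6511, 0.6069) x1=(-0.0924, 0.3015) x2=(0.2599, 1.9428)
step 19: x0=(-0.6642, 0.6251) x1=(-0.0581, 0.3374) x2=(0.2813, 1.9569)
step 20: x0=(-0.6775, 0.6439) x1=(-0.0235, 0.3736) x2=(0.3024, 1.9703)
step 21: x0=(-0.6908, 0.6632) x1=(0.0113, 0.4101) x2=(0.3233, 1.9832)
step 22: x0=(-0.7041, 0.6830) x1=(0.0465, 0.4467) x2=(0.3440, 1.9956)
step 23: x0=(-0.7173, 0.7033) x1=(0.0819, 0.4836) x2=(0.3644, 2.0074)
step 24: x0=(-0.7305, 0.7240) x1=(0.1175, 0.5207) x2=(0.3845, 2.0188)

pair (0,1), distance 0.5044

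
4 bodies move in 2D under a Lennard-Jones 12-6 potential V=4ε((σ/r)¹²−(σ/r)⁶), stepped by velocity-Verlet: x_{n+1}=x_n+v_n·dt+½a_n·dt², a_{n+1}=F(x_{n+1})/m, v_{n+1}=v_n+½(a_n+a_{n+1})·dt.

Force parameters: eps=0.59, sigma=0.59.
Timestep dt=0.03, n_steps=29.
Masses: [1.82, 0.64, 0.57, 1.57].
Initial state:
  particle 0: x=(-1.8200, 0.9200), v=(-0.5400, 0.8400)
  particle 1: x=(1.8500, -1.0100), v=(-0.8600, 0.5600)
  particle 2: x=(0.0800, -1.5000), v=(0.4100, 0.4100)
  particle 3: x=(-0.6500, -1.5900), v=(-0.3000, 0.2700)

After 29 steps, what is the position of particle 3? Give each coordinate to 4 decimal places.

(-0.7363, -1.3333)

step 0: x0=(-1.8200, 0.9200) x1=(1.8500, -1.0100) x2=(0.0800, -1.5000) x3=(-0.6500, -1.5900)
step 1: x0=(-1.8362, 0.9452) x1=(1.8242, -0.9932) x2=(0.0904, -1.4879) x3=(-0.6583, -1.5818)
step 2: x0=(-1.8524, 0.9704) x1=(1.7984, -0.9764) x2=(0.0972, -1.4763) x3=(-0.6653, -1.5735)
step 3: x0=(-1.8686, 0.9956) x1=(1.7725, -0.9596) x2=(0.1005, -1.4651) x3=(-0.6710, -1.5650)
step 4: x0=(-1.8848, 1.0208) x1=(1.7467, -0.9428) x2=(0.1005, -1.4544) x3=(-0.6755, -1.5563)
step 5: x0=(-1.9010, 1.0460) x1=(1.7208, -0.9261) x2=(0.0973, -1.4441) x3=(-0.6789, -1.5475)
step 6: x0=(-1.9172, 1.0712) x1=(1.6949, -0.9093) x2=(0.0907, -1.4342) x3=(-0.6810, -1.5385)
step 7: x0=(-1.9334, 1.0964) x1=(1.6690, -0.8925) x2=(0.0808, -1.4247) x3=(-0.6819, -1.5293)
step 8: x0=(-1.9496, 1.1216) x1=(1.6431, -0.8758) x2=(0.0675, -1.4157) x3=(-0.6815, -1.5200)
step 9: x0=(-1.9658, 1.1468) x1=(1.6171, -0.8590) x2=(0.0506, -1.4072) x3=(-0.6799, -1.5105)
step 10: x0=(-1.9820, 1.1720) x1=(1.5911, -0.8423) x2=(0.0300, -1.3993) x3=(-0.6768, -1.5008)
step 11: x0=(-1.9982, 1.1972) x1=(1.5651, -0.8255) x2=(0.0058, -1.3918) x3=(-0.6725, -1.4909)
step 12: x0=(-2.0144, 1.2224) x1=(1.5391, -0.8088) x2=(-0.0208, -1.3847) x3=(-0.6673, -1.4809)
step 13: x0=(-2.0306, 1.2476) x1=(1.5130, -0.7921) x2=(-0.0459, -1.3774) x3=(-0.6626, -1.4709)
step 14: x0=(-2.0468, 1.2728) x1=(1.4869, -0.7754) x2=(-0.0600, -1.3683) x3=(-0.6619, -1.4616)
step 15: x0=(-2.0630, 1.2980) x1=(1.4608, -0.7587) x2=(-0.0545, -1.3563) x3=(-0.6683, -1.4534)
step 16: x0=(-2.0792, 1.3232) x1=(1.4347, -0.7420) x2=(-0.0369, -1.3423) x3=(-0.6791, -1.4458)
step 17: x0=(-2.0954, 1.3484) x1=(1.4085, -0.7253) x2=(-0.0171, -1.3280) x3=(-0.6907, -1.4384)
step 18: x0=(-2.1116, 1.3736) x1=(1.3823, -0.7087) x2=(0.0005, -1.3140) x3=(-0.7014, -1.4309)
step 19: x0=(-2.1278, 1.3988) x1=(1.3560, -0.6920) x2=(0.0146, -1.3005) x3=(-0.7109, -1.4231)
step 20: x0=(-2.1440, 1.4240) x1=(1.3297, -0.6754) x2=(0.0250, -1.2877) x3=(-0.7190, -1.4151)
step 21: x0=(-2.1602, 1.4491) x1=(1.3033, -0.6589) x2=(0.0319, -1.2755) x3=(-0.7258, -1.4069)
step 22: x0=(-2.1764, 1.4743) x1=(1.2769, -0.6423) x2=(0.0354, -1.2638) x3=(-0.7314, -1.3985)
step 23: x0=(-2.1926, 1.4995) x1=(1.2504, -0.6258) x2=(0.0357, -1.2527) x3=(-0.7357, -1.3898)
step 24: x0=(-2.2088, 1.5247) x1=(1.2238, -0.6093) x2=(0.0328, -1.2421) x3=(-0.7389, -1.3810)
step 25: x0=(-2.2250, 1.5499) x1=(1.1971, -0.5929) x2=(0.0267, -1.2320) x3=(-0.7408, -1.3719)
step 26: x0=(-2.2412, 1.5751) x1=(1.1702, -0.5765) x2=(0.0175, -1.2225) x3=(-0.7416, -1.3626)
step 27: x0=(-2.2574, 1.6003) x1=(1.1433, -0.5602) x2=(0.0049, -1.2135) x3=(-0.7411, -1.3531)
step 28: x0=(-2.2735, 1.6255) x1=(1.1163, -0.5440) x2=(-0.0111, -1.2052) x3=(-0.7394, -1.3433)
step 29: x0=(-2.2897, 1.6507) x1=(1.0892, -0.5278) x2=(-0.0306, -1.1974) x3=(-0.7363, -1.3333)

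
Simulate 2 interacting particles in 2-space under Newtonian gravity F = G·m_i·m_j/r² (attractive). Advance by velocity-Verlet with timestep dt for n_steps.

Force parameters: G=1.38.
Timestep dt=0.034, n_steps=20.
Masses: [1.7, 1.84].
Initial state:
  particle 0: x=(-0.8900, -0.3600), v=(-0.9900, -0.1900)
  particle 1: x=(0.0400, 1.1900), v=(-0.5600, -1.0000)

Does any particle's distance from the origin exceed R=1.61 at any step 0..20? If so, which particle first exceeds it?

no

step 0: x0=(-0.8900, -0.3600) x1=(0.0400, 1.1900)
step 1: x0=(-0.9234, -0.3661) x1=(0.0207, 1.1556)
step 2: x0=(-0.9564, -0.3714) x1=(0.0010, 1.1206)
step 3: x0=(-0.9888, -0.3759) x1=(-0.0191, 1.0848)
step 4: x0=(-1.0207, -0.3796) x1=(-0.0398, 1.0482)
step 5: x0=(-1.0521, -0.3825) x1=(-0.0609, 1.0110)
step 6: x0=(-1.0829, -0.3846) x1=(-0.0826, 0.9729)
step 7: x0=(-1.1130, -0.3859) x1=(-0.1049, 0.9341)
step 8: x0=(-1.1426, -0.3863) x1=(-0.1278, 0.8945)
step 9: x0=(-1.1714, -0.3858) x1=(-0.1513, 0.8541)
step 10: x0=(-1.1995, -0.3845) x1=(-0.1754, 0.8130)
step 11: x0=(-1.2269, -0.3823) x1=(-0.2003, 0.7709)
step 12: x0=(-1.2534, -0.3791) x1=(-0.2259, 0.7281)
step 13: x0=(-1.2790, -0.3750) x1=(-0.2524, 0.6843)
step 14: x0=(-1.3037, -0.3700) x1=(-0.2797, 0.6397)
step 15: x0=(-1.3274, -0.3639) x1=(-0.3079, 0.5941)
step 16: x0=(-1.3501, -0.3569) x1=(-0.3372, 0.5476)
step 17: x0=(-1.3715, -0.3487) x1=(-0.3675, 0.5001)
step 18: x0=(-1.3916, -0.3395) x1=(-0.3991, 0.4516)
step 19: x0=(-1.4103, -0.3291) x1=(-0.4319, 0.4021)
step 20: x0=(-1.4274, -0.3176) x1=(-0.4662, 0.3514)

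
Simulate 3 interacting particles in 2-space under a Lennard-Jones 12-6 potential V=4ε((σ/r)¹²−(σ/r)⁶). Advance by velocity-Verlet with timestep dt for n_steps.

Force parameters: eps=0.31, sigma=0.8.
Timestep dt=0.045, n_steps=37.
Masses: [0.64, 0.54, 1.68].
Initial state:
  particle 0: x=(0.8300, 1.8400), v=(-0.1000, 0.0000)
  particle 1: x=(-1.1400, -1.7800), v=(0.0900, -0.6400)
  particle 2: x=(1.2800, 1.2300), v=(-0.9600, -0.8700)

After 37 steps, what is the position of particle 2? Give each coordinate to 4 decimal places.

step 0: x0=(0.8300, 1.8400) x1=(-1.1400, -1.7800) x2=(1.2800, 1.2300)
step 1: x0=(0.8030, 1.8705) x1=(-1.1359, -1.8088) x2=(1.2454, 1.1792)
step 2: x0=(0.7666, 1.9158) x1=(-1.1319, -1.8376) x2=(1.2143, 1.1228)
step 3: x0=(0.7305, 1.9603) x1=(-1.1278, -1.8664) x2=(1.1831, 1.0667)
step 4: x0=(0.6959, 2.0021) x1=(-1.1238, -1.8952) x2=(1.1514, 1.0116)
step 5: x0=(0.6622, 2.0419) x1=(-1.1197, -1.9240) x2=(1.1194, 0.9573)
step 6: x0=(0.6291, 2.0802) x1=(-1.1157, -1.9528) x2=(1.0871, 0.9036)
step 7: x0=(0.5963, 2.1175) x1=(-1.1116, -1.9816) x2=(1.0546, 0.8502)
step 8: x0=(0.5639, 2.1542) x1=(-1.1076, -2.0104) x2=(1.0221, 0.7971)
step 9: x0=(0.5315, 2.1904) x1=(-1.1035, -2.0392) x2=(0.9895, 0.7442)
step 10: x0=(0.4993, 2.2263) x1=(-1.0995, -2.0680) x2=(0.9568, 0.6913)
step 11: x0=(0.4671, 2.2620) x1=(-1.0954, -2.0967) x2=(0.9242, 0.6386)
step 12: x0=(0.4350, 2.2976) x1=(-1.0914, -2.1255) x2=(0.8915, 0.5859)
step 13: x0=(0.4029, 2.3330) x1=(-1.0873, -2.1543) x2=(0.8588, 0.5332)
step 14: x0=(0.3708, 2.3684) x1=(-1.0832, -2.1831) x2=(0.8261, 0.4806)
step 15: x0=(0.3387, 2.4037) x1=(-1.0792, -2.2119) x2=(0.7934, 0.4280)
step 16: x0=(0.3067, 2.4390) x1=(-1.0751, -2.2407) x2=(0.7607, 0.3754)
step 17: x0=(0.2746, 2.4742) x1=(-1.0711, -2.2695) x2=(0.7280, 0.3228)
step 18: x0=(0.2426, 2.5095) x1=(-1.0670, -2.2982) x2=(0.6953, 0.2702)
step 19: x0=(0.2105, 2.5446) x1=(-1.0629, -2.3270) x2=(0.6626, 0.2177)
step 20: x0=(0.1785, 2.5798) x1=(-1.0589, -2.3558) x2=(0.6299, 0.1651)
step 21: x0=(0.1465, 2.6150) x1=(-1.0548, -2.3846) x2=(0.5971, 0.1125)
step 22: x0=(0.1144, 2.6502) x1=(-1.0507, -2.4133) x2=(0.5644, 0.0600)
step 23: x0=(0.0824, 2.6853) x1=(-1.0466, -2.4421) x2=(0.5317, 0.0074)
step 24: x0=(0.0504, 2.7205) x1=(-1.0426, -2.4709) x2=(0.4990, -0.0451)
step 25: x0=(0.0183, 2.7556) x1=(-1.0385, -2.4996) x2=(0.4663, -0.0977)
step 26: x0=(-0.0137, 2.7908) x1=(-1.0344, -2.5284) x2=(0.4335, -0.1502)
step 27: x0=(-0.0457, 2.8259) x1=(-1.0303, -2.5571) x2=(0.4008, -0.2028)
step 28: x0=(-0.0778, 2.8610) x1=(-1.0262, -2.5859) x2=(0.3681, -0.2553)
step 29: x0=(-0.1098, 2.8962) x1=(-1.0221, -2.6146) x2=(0.3354, -0.3079)
step 30: x0=(-0.1418, 2.9313) x1=(-1.0181, -2.6433) x2=(0.3027, -0.3604)
step 31: x0=(-0.1739, 2.9664) x1=(-1.0140, -2.6721) x2=(0.2699, -0.4130)
step 32: x0=(-0.2059, 3.0016) x1=(-1.0099, -2.7008) x2=(0.2372, -0.4656)
step 33: x0=(-0.2379, 3.0367) x1=(-1.0057, -2.7295) x2=(0.2045, -0.5181)
step 34: x0=(-0.2700, 3.0718) x1=(-1.0016, -2.7582) x2=(0.1717, -0.5707)
step 35: x0=(-0.3020, 3.1070) x1=(-0.9975, -2.7869) x2=(0.1390, -0.6233)
step 36: x0=(-0.3340, 3.1421) x1=(-0.9934, -2.8155) x2=(0.1063, -0.6758)
step 37: x0=(-0.3661, 3.1772) x1=(-0.9893, -2.8442) x2=(0.0735, -0.7284)

(0.0735, -0.7284)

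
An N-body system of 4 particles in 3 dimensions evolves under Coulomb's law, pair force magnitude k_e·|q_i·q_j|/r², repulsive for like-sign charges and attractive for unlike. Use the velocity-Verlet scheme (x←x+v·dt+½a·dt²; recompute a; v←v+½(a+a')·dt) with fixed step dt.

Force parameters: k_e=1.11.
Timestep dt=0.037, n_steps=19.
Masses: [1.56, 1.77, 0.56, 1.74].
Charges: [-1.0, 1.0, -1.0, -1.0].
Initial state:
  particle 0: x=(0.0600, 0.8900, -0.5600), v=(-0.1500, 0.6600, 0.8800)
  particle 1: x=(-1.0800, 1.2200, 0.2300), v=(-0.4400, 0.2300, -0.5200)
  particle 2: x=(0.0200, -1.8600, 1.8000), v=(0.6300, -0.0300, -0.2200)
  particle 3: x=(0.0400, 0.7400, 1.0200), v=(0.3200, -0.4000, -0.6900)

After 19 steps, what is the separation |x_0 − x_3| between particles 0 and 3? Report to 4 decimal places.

step 0: x0=(0.0600, 0.8900, -0.5600) x1=(-1.0800, 1.2200, 0.2300) x2=(0.0200, -1.8600, 1.8000) x3=(0.0400, 0.7400, 1.0200)
step 1: x0=(0.0543, 0.9145, -0.5275) x1=(-1.0959, 1.2284, 0.2108) x2=(0.0433, -1.8613, 1.7919) x3=(0.0517, 0.7253, 0.9945)
step 2: x0=(0.0481, 0.9393, -0.4952) x1=(-1.1112, 1.2364, 0.1915) x2=(0.0665, -1.8629, 1.7840) x3=(0.0630, 0.7108, 0.9691)
step 3: x0=(0.0415, 0.9642, -0.4632) x1=(-1.1258, 1.2442, 0.1723) x2=(0.0896, -1.8649, 1.7763) x3=(0.0741, 0.6965, 0.9439)
step 4: x0=(0.0345, 0.9895, -0.4314) x1=(-1.1396, 1.2518, 0.1531) x2=(0.1127, -1.8672, 1.7687) x3=(0.0849, 0.6824, 0.9189)
step 5: x0=(0.0270, 1.0150, -0.3999) x1=(-1.1528, 1.2590, 0.1338) x2=(0.1358, -1.8699, 1.7612) x3=(0.0954, 0.6684, 0.8941)
step 6: x0=(0.0189, 1.0408, -0.3688) x1=(-1.1652, 1.2660, 0.1146) x2=(0.1587, -1.8729, 1.7540) x3=(0.1057, 0.6545, 0.8696)
step 7: x0=(0.0102, 1.0669, -0.3380) x1=(-1.1768, 1.2727, 0.0953) x2=(0.1817, -1.8763, 1.7469) x3=(0.1157, 0.6408, 0.8454)
step 8: x0=(0.0010, 1.0935, -0.3077) x1=(-1.1877, 1.2791, 0.0761) x2=(0.2045, -1.8801, 1.7399) x3=(0.1255, 0.6271, 0.8214)
step 9: x0=(-0.0089, 1.1204, -0.2778) x1=(-1.1978, 1.2853, 0.0569) x2=(0.2274, -1.8842, 1.7332) x3=(0.1351, 0.6134, 0.7979)
step 10: x0=(-0.0195, 1.1477, -0.2484) x1=(-1.2071, 1.2912, 0.0376) x2=(0.2502, -1.8888, 1.7266) x3=(0.1445, 0.5997, 0.7746)
step 11: x0=(-0.0308, 1.1755, -0.2195) x1=(-1.2156, 1.2970, 0.0184) x2=(0.2729, -1.8937, 1.7201) x3=(0.1538, 0.5859, 0.7518)
step 12: x0=(-0.0429, 1.2038, -0.1911) x1=(-1.2232, 1.3024, -0.0008) x2=(0.2956, -1.8990, 1.7139) x3=(0.1629, 0.5721, 0.7294)
step 13: x0=(-0.0557, 1.2327, -0.1633) x1=(-1.2301, 1.3077, -0.0199) x2=(0.3183, -1.9047, 1.7078) x3=(0.1719, 0.5581, 0.7073)
step 14: x0=(-0.0695, 1.2621, -0.1360) x1=(-1.2360, 1.3128, -0.0389) x2=(0.3410, -1.9107, 1.7019) x3=(0.1808, 0.5439, 0.6856)
step 15: x0=(-0.0841, 1.2921, -0.1092) x1=(-1.2411, 1.3176, -0.0579) x2=(0.3637, -1.9172, 1.6961) x3=(0.1896, 0.5295, 0.6642)
step 16: x0=(-0.0996, 1.3227, -0.0830) x1=(-1.2454, 1.3223, -0.0768) x2=(0.3863, -1.9240, 1.6905) x3=(0.1983, 0.5149, 0.6432)
step 17: x0=(-0.1161, 1.3539, -0.0574) x1=(-1.2487, 1.3269, -0.0955) x2=(0.4089, -1.9313, 1.6851) x3=(0.2071, 0.5000, 0.6224)
step 18: x0=(-0.1336, 1.3858, -0.0322) x1=(-1.2512, 1.3313, -0.1141) x2=(0.4315, -1.9389, 1.6799) x3=(0.2158, 0.4848, 0.6020)
step 19: x0=(-0.1521, 1.4182, -0.0075) x1=(-1.2527, 1.3355, -0.1325) x2=(0.4541, -1.9469, 1.6748) x3=(0.2244, 0.4694, 0.5817)

1.1786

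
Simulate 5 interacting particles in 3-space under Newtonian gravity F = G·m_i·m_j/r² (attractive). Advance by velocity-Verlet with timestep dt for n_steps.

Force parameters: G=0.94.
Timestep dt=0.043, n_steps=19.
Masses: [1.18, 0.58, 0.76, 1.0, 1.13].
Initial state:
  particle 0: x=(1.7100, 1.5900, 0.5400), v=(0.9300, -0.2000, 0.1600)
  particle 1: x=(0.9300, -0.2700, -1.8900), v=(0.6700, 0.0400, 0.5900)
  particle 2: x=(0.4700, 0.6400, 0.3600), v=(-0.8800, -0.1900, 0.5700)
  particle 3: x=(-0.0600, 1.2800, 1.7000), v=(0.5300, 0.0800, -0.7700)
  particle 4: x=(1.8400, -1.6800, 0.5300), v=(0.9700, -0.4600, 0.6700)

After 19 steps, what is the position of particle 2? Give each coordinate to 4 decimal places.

step 0: x0=(1.7100, 1.5900, 0.5400) x1=(0.9300, -0.2700, -1.8900) x2=(0.4700, 0.6400, 0.3600) x3=(-0.0600, 1.2800, 1.7000) x4=(1.8400, -1.6800, 0.5300)
step 1: x0=(1.7496, 1.5811, 0.5469) x1=(0.9588, -0.2682, -1.8643) x2=(0.4325, 0.6321, 0.3848) x3=(-0.0369, 1.2833, 1.6665) x4=(1.8816, -1.6995, 0.5588)
step 2: x0=(1.7885, 1.5716, 0.5539) x1=(0.9877, -0.2663, -1.8380) x2=(0.3955, 0.6246, 0.4102) x3=(-0.0131, 1.2863, 1.6322) x4=(1.9230, -1.7186, 0.5875)
step 3: x0=(1.8266, 1.5615, 0.5610) x1=(1.0167, -0.2642, -1.8110) x2=(0.3590, 0.6177, 0.4362) x3=(0.0113, 1.2889, 1.5970) x4=(1.9642, -1.7371, 0.6161)
step 4: x0=(1.8641, 1.5510, 0.5681) x1=(1.0456, -0.2620, -1.7834) x2=(0.3231, 0.6114, 0.4629) x3=(0.0364, 1.2911, 1.5609) x4=(2.0052, -1.7552, 0.6447)
step 5: x0=(1.9008, 1.5399, 0.5754) x1=(1.0746, -0.2597, -1.7552) x2=(0.2876, 0.6056, 0.4903) x3=(0.0621, 1.2928, 1.5238) x4=(2.0460, -1.7728, 0.6732)
step 6: x0=(1.9368, 1.5283, 0.5827) x1=(1.1037, -0.2572, -1.7264) x2=(0.2527, 0.6005, 0.5185) x3=(0.0885, 1.2940, 1.4858) x4=(2.0867, -1.7899, 0.7016)
step 7: x0=(1.9721, 1.5163, 0.5901) x1=(1.1327, -0.2546, -1.6969) x2=(0.2182, 0.5961, 0.5476) x3=(0.1155, 1.2945, 1.4467) x4=(2.1271, -1.8066, 0.7299)
step 8: x0=(2.0067, 1.5039, 0.5976) x1=(1.1618, -0.2518, -1.6668) x2=(0.1843, 0.5925, 0.5776) x3=(0.1432, 1.2944, 1.4066) x4=(2.1673, -1.8228, 0.7582)
step 9: x0=(2.0407, 1.4910, 0.6052) x1=(1.1909, -0.2489, -1.6361) x2=(0.1510, 0.5900, 0.6086) x3=(0.1714, 1.2934, 1.3653) x4=(2.2073, -1.8386, 0.7864)
step 10: x0=(2.0739, 1.4777, 0.6129) x1=(1.2201, -0.2458, -1.6047) x2=(0.1182, 0.5885, 0.6407) x3=(0.2002, 1.2915, 1.3228) x4=(2.2471, -1.8540, 0.8145)
step 11: x0=(2.1065, 1.4640, 0.6206) x1=(1.2492, -0.2426, -1.5727) x2=(0.0863, 0.5883, 0.6739) x3=(0.2295, 1.2885, 1.2791) x4=(2.2868, -1.8689, 0.8425)
step 12: x0=(2.1384, 1.4499, 0.6284) x1=(1.2784, -0.2392, -1.5401) x2=(0.0552, 0.5896, 0.7083) x3=(0.2591, 1.2843, 1.2342) x4=(2.3262, -1.8833, 0.8704)
step 13: x0=(2.1695, 1.4354, 0.6363) x1=(1.3075, -0.2357, -1.5069) x2=(0.0251, 0.5926, 0.7438) x3=(0.2889, 1.2786, 1.1881) x4=(2.3655, -1.8974, 0.8983)
step 14: x0=(2.2000, 1.4206, 0.6442) x1=(1.3367, -0.2319, -1.4730) x2=(-0.0037, 0.5974, 0.7805) x3=(0.3188, 1.2715, 1.1408) x4=(2.4045, -1.9110, 0.9260)
step 15: x0=(2.2299, 1.4054, 0.6522) x1=(1.3659, -0.2280, -1.4385) x2=(-0.0310, 0.6043, 0.8181) x3=(0.3485, 1.2626, 1.0924) x4=(2.4434, -1.9243, 0.9537)
step 16: x0=(2.2590, 1.3898, 0.6603) x1=(1.3951, -0.2239, -1.4033) x2=(-0.0565, 0.6133, 0.8565) x3=(0.3780, 1.2520, 1.0431) x4=(2.4821, -1.9371, 0.9812)
step 17: x0=(2.2874, 1.3739, 0.6683) x1=(1.4243, -0.2197, -1.3676) x2=(-0.0800, 0.6244, 0.8954) x3=(0.4069, 1.2396, 0.9932) x4=(2.5206, -1.9495, 1.0087)
step 18: x0=(2.3151, 1.3576, 0.6764) x1=(1.4535, -0.2152, -1.3311) x2=(-0.1013, 0.6377, 0.9345) x3=(0.4352, 1.2254, 0.9428) x4=(2.5589, -1.9615, 1.0360)
step 19: x0=(2.3422, 1.3410, 0.6845) x1=(1.4827, -0.2105, -1.2941) x2=(-0.1204, 0.6530, 0.9735) x3=(0.4628, 1.2095, 0.8922) x4=(2.5971, -1.9731, 1.0633)

(-0.1204, 0.6530, 0.9735)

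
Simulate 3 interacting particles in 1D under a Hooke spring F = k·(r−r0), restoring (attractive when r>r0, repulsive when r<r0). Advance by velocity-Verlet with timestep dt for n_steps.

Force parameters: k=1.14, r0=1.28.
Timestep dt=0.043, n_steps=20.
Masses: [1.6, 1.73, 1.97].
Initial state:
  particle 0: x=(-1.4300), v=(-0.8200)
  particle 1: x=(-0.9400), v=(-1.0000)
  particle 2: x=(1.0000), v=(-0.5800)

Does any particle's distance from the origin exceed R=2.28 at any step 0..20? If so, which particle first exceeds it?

step 0: x0=(-1.4300) x1=(-0.9400) x2=(1.0000)
step 1: x0=(-1.4650) x1=(-0.9821) x2=(0.9741)
step 2: x0=(-1.4996) x1=(-1.0224) x2=(0.9462)
step 3: x0=(-1.5336) x1=(-1.0609) x2=(0.9164)
step 4: x0=(-1.5672) x1=(-1.0976) x2=(0.8845)
step 5: x0=(-1.6003) x1=(-1.1324) x2=(0.8506)
step 6: x0=(-1.6330) x1=(-1.1654) x2=(0.8148)
step 7: x0=(-1.6652) x1=(-1.1966) x2=(0.7769)
step 8: x0=(-1.6969) x1=(-1.2259) x2=(0.7371)
step 9: x0=(-1.7281) x1=(-1.2534) x2=(0.6953)
step 10: x0=(-1.7589) x1=(-1.2790) x2=(0.6515)
step 11: x0=(-1.7893) x1=(-1.3030) x2=(0.6058)
step 12: x0=(-1.8193) x1=(-1.3252) x2=(0.5583)
step 13: x0=(-1.8488) x1=(-1.3457) x2=(0.5090)
step 14: x0=(-1.8779) x1=(-1.3645) x2=(0.4579)
step 15: x0=(-1.9067) x1=(-1.3818) x2=(0.4050)
step 16: x0=(-1.9351) x1=(-1.3975) x2=(0.3506)
step 17: x0=(-1.9632) x1=(-1.4117) x2=(0.2945)
step 18: x0=(-1.9909) x1=(-1.4246) x2=(0.2370)
step 19: x0=(-2.0183) x1=(-1.4361) x2=(0.1780)
step 20: x0=(-2.0454) x1=(-1.4463) x2=(0.1177)

no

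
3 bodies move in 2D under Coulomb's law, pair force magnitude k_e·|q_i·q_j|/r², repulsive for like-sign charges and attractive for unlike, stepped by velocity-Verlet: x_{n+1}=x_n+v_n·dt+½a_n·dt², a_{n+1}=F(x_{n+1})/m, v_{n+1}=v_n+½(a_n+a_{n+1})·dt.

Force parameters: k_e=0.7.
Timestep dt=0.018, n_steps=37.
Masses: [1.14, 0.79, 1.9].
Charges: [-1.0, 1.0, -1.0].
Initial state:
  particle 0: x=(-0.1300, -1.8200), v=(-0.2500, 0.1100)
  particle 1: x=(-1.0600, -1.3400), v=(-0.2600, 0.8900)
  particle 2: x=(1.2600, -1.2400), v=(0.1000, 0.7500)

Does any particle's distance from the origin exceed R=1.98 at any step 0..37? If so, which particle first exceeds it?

no

step 0: x0=(-0.1300, -1.8200) x1=(-1.0600, -1.3400) x2=(1.2600, -1.2400)
step 1: x0=(-0.1346, -1.8180) x1=(-1.0645, -1.3240) x2=(1.2618, -1.2265)
step 2: x0=(-0.1395, -1.8159) x1=(-1.0688, -1.3082) x2=(1.2637, -1.2130)
step 3: x0=(-0.1446, -1.8138) x1=(-1.0728, -1.2925) x2=(1.2655, -1.1994)
step 4: x0=(-0.1499, -1.8117) x1=(-1.0765, -1.2769) x2=(1.2674, -1.1858)
step 5: x0=(-0.1554, -1.8095) x1=(-1.0799, -1.2614) x2=(1.2693, -1.1723)
step 6: x0=(-0.1612, -1.8072) x1=(-1.0831, -1.2460) x2=(1.2713, -1.1587)
step 7: x0=(-0.1672, -1.8049) x1=(-1.0860, -1.2308) x2=(1.2732, -1.1450)
step 8: x0=(-0.1734, -1.8025) x1=(-1.0886, -1.2157) x2=(1.2752, -1.1314)
step 9: x0=(-0.1798, -1.8001) x1=(-1.0910, -1.2008) x2=(1.2772, -1.1177)
step 10: x0=(-0.1865, -1.7976) x1=(-1.0932, -1.1859) x2=(1.2792, -1.1040)
step 11: x0=(-0.1933, -1.7950) x1=(-1.0951, -1.1712) x2=(1.2813, -1.0903)
step 12: x0=(-0.2003, -1.7924) x1=(-1.0967, -1.1566) x2=(1.2833, -1.0766)
step 13: x0=(-0.2076, -1.7897) x1=(-1.0981, -1.1422) x2=(1.2854, -1.0629)
step 14: x0=(-0.2150, -1.7870) x1=(-1.0993, -1.1279) x2=(1.2875, -1.0491)
step 15: x0=(-0.2227, -1.7841) x1=(-1.1002, -1.1138) x2=(1.2896, -1.0354)
step 16: x0=(-0.2305, -1.7813) x1=(-1.1009, -1.0997) x2=(1.2917, -1.0216)
step 17: x0=(-0.2385, -1.7783) x1=(-1.1013, -1.0859) x2=(1.2939, -1.0078)
step 18: x0=(-0.2467, -1.7753) x1=(-1.1015, -1.0721) x2=(1.2960, -0.9939)
step 19: x0=(-0.2551, -1.7722) x1=(-1.1015, -1.0586) x2=(1.2982, -0.9801)
step 20: x0=(-0.2636, -1.7690) x1=(-1.1012, -1.0451) x2=(1.3004, -0.9662)
step 21: x0=(-0.2724, -1.7658) x1=(-1.1008, -1.0318) x2=(1.3026, -0.9523)
step 22: x0=(-0.2813, -1.7624) x1=(-1.1001, -1.0187) x2=(1.3048, -0.9384)
step 23: x0=(-0.2904, -1.7590) x1=(-1.0991, -1.0058) x2=(1.3071, -0.9245)
step 24: x0=(-0.2997, -1.7555) x1=(-1.0980, -0.9929) x2=(1.3093, -0.9106)
step 25: x0=(-0.3091, -1.7520) x1=(-1.0966, -0.9803) x2=(1.3116, -0.8967)
step 26: x0=(-0.3188, -1.7483) x1=(-1.0951, -0.9678) x2=(1.3138, -0.8827)
step 27: x0=(-0.3285, -1.7446) x1=(-1.0933, -0.9555) x2=(1.3161, -0.8687)
step 28: x0=(-0.3385, -1.7407) x1=(-1.0912, -0.9433) x2=(1.3184, -0.8547)
step 29: x0=(-0.3486, -1.7368) x1=(-1.0890, -0.9314) x2=(1.3207, -0.8407)
step 30: x0=(-0.3589, -1.7327) x1=(-1.0866, -0.9195) x2=(1.3230, -0.8267)
step 31: x0=(-0.3693, -1.7286) x1=(-1.0839, -0.9079) x2=(1.3253, -0.8127)
step 32: x0=(-0.3799, -1.7244) x1=(-1.0811, -0.8965) x2=(1.3276, -0.7986)
step 33: x0=(-0.3906, -1.7200) x1=(-1.0780, -0.8852) x2=(1.3300, -0.7846)
step 34: x0=(-0.4015, -1.7156) x1=(-1.0747, -0.8741) x2=(1.3323, -0.7705)
step 35: x0=(-0.4126, -1.7111) x1=(-1.0713, -0.8633) x2=(1.3346, -0.7564)
step 36: x0=(-0.4238, -1.7064) x1=(-1.0676, -0.8526) x2=(1.3370, -0.7423)
step 37: x0=(-0.4351, -1.7016) x1=(-1.0637, -0.8421) x2=(1.3393, -0.7282)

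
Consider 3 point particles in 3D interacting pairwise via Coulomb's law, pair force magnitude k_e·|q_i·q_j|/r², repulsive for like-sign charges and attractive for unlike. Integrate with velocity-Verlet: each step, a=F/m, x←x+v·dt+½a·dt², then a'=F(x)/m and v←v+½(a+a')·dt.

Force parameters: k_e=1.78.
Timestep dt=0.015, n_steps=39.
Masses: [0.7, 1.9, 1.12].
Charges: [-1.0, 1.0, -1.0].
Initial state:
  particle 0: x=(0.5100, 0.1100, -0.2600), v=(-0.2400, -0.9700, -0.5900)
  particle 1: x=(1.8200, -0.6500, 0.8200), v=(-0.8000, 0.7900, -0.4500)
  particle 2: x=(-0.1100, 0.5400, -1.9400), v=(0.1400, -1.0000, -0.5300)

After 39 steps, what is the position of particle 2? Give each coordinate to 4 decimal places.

step 0: x0=(0.5100, 0.1100, -0.2600) x1=(1.8200, -0.6500, 0.8200) x2=(-0.1100, 0.5400, -1.9400)
step 1: x0=(0.5065, 0.0954, -0.2687) x1=(1.8080, -0.6381, 0.8132) x2=(-0.1079, 0.5250, -1.9480)
step 2: x0=(0.5031, 0.0807, -0.2772) x1=(1.7959, -0.6262, 0.8064) x2=(-0.1058, 0.5100, -1.9560)
step 3: x0=(0.5000, 0.0659, -0.2854) x1=(1.7838, -0.6143, 0.7995) x2=(-0.1038, 0.4951, -1.9642)
step 4: x0=(0.4970, 0.0510, -0.2934) x1=(1.7716, -0.6024, 0.7926) x2=(-0.1018, 0.4801, -1.9724)
step 5: x0=(0.4942, 0.0359, -0.3011) x1=(1.7593, -0.5904, 0.7856) x2=(-0.0997, 0.4652, -1.9807)
step 6: x0=(0.4916, 0.0208, -0.3085) x1=(1.7470, -0.5784, 0.7786) x2=(-0.0978, 0.4503, -1.9890)
step 7: x0=(0.4892, 0.0056, -0.3156) x1=(1.7347, -0.5663, 0.7715) x2=(-0.0958, 0.4354, -1.9975)
step 8: x0=(0.4869, -0.0098, -0.3225) x1=(1.7223, -0.5543, 0.7644) x2=(-0.0938, 0.4205, -2.0060)
step 9: x0=(0.4849, -0.0252, -0.3291) x1=(1.7098, -0.5422, 0.7572) x2=(-0.0919, 0.4056, -2.0146)
step 10: x0=(0.4830, -0.0407, -0.3355) x1=(1.6973, -0.5300, 0.7499) x2=(-0.0900, 0.3908, -2.0232)
step 11: x0=(0.4813, -0.0564, -0.3415) x1=(1.6847, -0.5179, 0.7426) x2=(-0.0881, 0.3760, -2.0320)
step 12: x0=(0.4799, -0.0721, -0.3473) x1=(1.6720, -0.5057, 0.7352) x2=(-0.0862, 0.3611, -2.0408)
step 13: x0=(0.4786, -0.0879, -0.3527) x1=(1.6593, -0.4935, 0.7277) x2=(-0.0843, 0.3464, -2.0496)
step 14: x0=(0.4775, -0.1038, -0.3579) x1=(1.6465, -0.4813, 0.7202) x2=(-0.0825, 0.3316, -2.0586)
step 15: x0=(0.4766, -0.1198, -0.3628) x1=(1.6336, -0.4691, 0.7126) x2=(-0.0806, 0.3168, -2.0676)
step 16: x0=(0.4760, -0.1359, -0.3674) x1=(1.6207, -0.4568, 0.7050) x2=(-0.0788, 0.3021, -2.0767)
step 17: x0=(0.4755, -0.1520, -0.3717) x1=(1.6077, -0.4445, 0.6973) x2=(-0.0770, 0.2873, -2.0858)
step 18: x0=(0.4753, -0.1683, -0.3756) x1=(1.5947, -0.4322, 0.6895) x2=(-0.0752, 0.2726, -2.0951)
step 19: x0=(0.4753, -0.1846, -0.3793) x1=(1.5816, -0.4199, 0.6816) x2=(-0.0734, 0.2579, -2.1044)
step 20: x0=(0.4755, -0.2010, -0.3826) x1=(1.5684, -0.4075, 0.6736) x2=(-0.0717, 0.2433, -2.1137)
step 21: x0=(0.4759, -0.2175, -0.3856) x1=(1.5551, -0.3952, 0.6656) x2=(-0.0699, 0.2286, -2.1232)
step 22: x0=(0.4765, -0.2340, -0.3883) x1=(1.5417, -0.3828, 0.6575) x2=(-0.0682, 0.2140, -2.1327)
step 23: x0=(0.4774, -0.2506, -0.3907) x1=(1.5283, -0.3704, 0.6493) x2=(-0.0665, 0.1993, -2.1422)
step 24: x0=(0.4785, -0.2673, -0.3928) x1=(1.5148, -0.3580, 0.6411) x2=(-0.0648, 0.1847, -2.1518)
step 25: x0=(0.4798, -0.2840, -0.3945) x1=(1.5012, -0.3456, 0.6327) x2=(-0.0631, 0.1702, -2.1615)
step 26: x0=(0.4814, -0.3008, -0.3958) x1=(1.4876, -0.3332, 0.6243) x2=(-0.0614, 0.1556, -2.1713)
step 27: x0=(0.4832, -0.3176, -0.3969) x1=(1.4738, -0.3208, 0.6157) x2=(-0.0597, 0.1410, -2.1811)
step 28: x0=(0.4853, -0.3345, -0.3975) x1=(1.4600, -0.3084, 0.6071) x2=(-0.0580, 0.1265, -2.1910)
step 29: x0=(0.4876, -0.3513, -0.3979) x1=(1.4461, -0.2960, 0.5984) x2=(-0.0564, 0.1120, -2.2009)
step 30: x0=(0.4901, -0.3683, -0.3978) x1=(1.4321, -0.2835, 0.5896) x2=(-0.0547, 0.0975, -2.2109)
step 31: x0=(0.4929, -0.3852, -0.3974) x1=(1.4180, -0.2711, 0.5806) x2=(-0.0531, 0.0830, -2.2209)
step 32: x0=(0.4960, -0.4021, -0.3967) x1=(1.4038, -0.2587, 0.5716) x2=(-0.0515, 0.0686, -2.2310)
step 33: x0=(0.4993, -0.4190, -0.3955) x1=(1.3896, -0.2463, 0.5625) x2=(-0.0499, 0.0541, -2.2412)
step 34: x0=(0.5029, -0.4360, -0.3940) x1=(1.3752, -0.2339, 0.5533) x2=(-0.0483, 0.0397, -2.2514)
step 35: x0=(0.5067, -0.4529, -0.3921) x1=(1.3608, -0.2216, 0.5439) x2=(-0.0467, 0.0253, -2.2617)
step 36: x0=(0.5108, -0.4697, -0.3899) x1=(1.3462, -0.2092, 0.5345) x2=(-0.0451, 0.0109, -2.2720)
step 37: x0=(0.5152, -0.4866, -0.3872) x1=(1.3316, -0.1969, 0.5249) x2=(-0.0435, -0.0034, -2.2824)
step 38: x0=(0.5199, -0.5034, -0.3842) x1=(1.3169, -0.1846, 0.5152) x2=(-0.0419, -0.0178, -2.2928)
step 39: x0=(0.5248, -0.5201, -0.3807) x1=(1.3020, -0.1724, 0.5054) x2=(-0.0404, -0.0321, -2.3032)

(-0.0404, -0.0321, -2.3032)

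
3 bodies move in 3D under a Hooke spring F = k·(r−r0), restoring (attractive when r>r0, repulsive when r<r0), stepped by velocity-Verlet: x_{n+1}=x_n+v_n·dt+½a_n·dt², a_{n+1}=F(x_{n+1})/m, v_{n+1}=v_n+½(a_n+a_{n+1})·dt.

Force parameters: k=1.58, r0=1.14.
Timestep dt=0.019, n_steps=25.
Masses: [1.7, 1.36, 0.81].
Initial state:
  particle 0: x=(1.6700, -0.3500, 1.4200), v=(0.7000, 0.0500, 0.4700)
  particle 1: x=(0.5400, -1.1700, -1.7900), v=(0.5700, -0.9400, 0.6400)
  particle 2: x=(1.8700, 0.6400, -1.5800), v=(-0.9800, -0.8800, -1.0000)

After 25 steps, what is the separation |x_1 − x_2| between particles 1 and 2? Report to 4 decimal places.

step 0: x0=(1.6700, -0.3500, 1.4200) x1=(0.5400, -1.1700, -1.7900) x2=(1.8700, 0.6400, -1.5800)
step 1: x0=(1.6832, -0.3490, 1.4282) x1=(0.5511, -1.1876, -1.7774) x2=(1.8511, 0.6227, -1.5984)
step 2: x0=(1.6962, -0.3481, 1.4351) x1=(0.5628, -1.2045, -1.7638) x2=(1.8317, 0.6044, -1.6154)
step 3: x0=(1.7089, -0.3471, 1.4406) x1=(0.5751, -1.2208, -1.7493) x2=(1.8118, 0.5850, -1.6311)
step 4: x0=(1.7214, -0.3461, 1.4447) x1=(0.5880, -1.2366, -1.7338) x2=(1.7914, 0.5646, -1.6455)
step 5: x0=(1.7337, -0.3451, 1.4474) x1=(0.6014, -1.2517, -1.7175) x2=(1.7706, 0.5432, -1.6585)
step 6: x0=(1.7457, -0.3441, 1.4487) x1=(0.6154, -1.2662, -1.7002) x2=(1.7494, 0.5208, -1.6701)
step 7: x0=(1.7575, -0.3431, 1.4487) x1=(0.6299, -1.2801, -1.6821) x2=(1.7278, 0.4974, -1.6803)
step 8: x0=(1.7690, -0.3422, 1.4472) x1=(0.6449, -1.2934, -1.6630) x2=(1.7058, 0.4731, -1.6890)
step 9: x0=(1.7802, -0.3413, 1.4444) x1=(0.6605, -1.3061, -1.6431) x2=(1.6836, 0.4478, -1.6963)
step 10: x0=(1.7912, -0.3404, 1.4402) x1=(0.6765, -1.3182, -1.6224) x2=(1.6611, 0.4216, -1.7022)
step 11: x0=(1.8019, -0.3396, 1.4346) x1=(0.6931, -1.3297, -1.6008) x2=(1.6384, 0.3946, -1.7066)
step 12: x0=(1.8123, -0.3389, 1.4277) x1=(0.7101, -1.3407, -1.5784) x2=(1.6154, 0.3667, -1.7096)
step 13: x0=(1.8225, -0.3382, 1.4194) x1=(0.7276, -1.3510, -1.5551) x2=(1.5923, 0.3380, -1.7110)
step 14: x0=(1.8323, -0.3376, 1.4098) x1=(0.7455, -1.3609, -1.5311) x2=(1.5690, 0.3085, -1.7111)
step 15: x0=(1.8418, -0.3371, 1.3989) x1=(0.7638, -1.3701, -1.5063) x2=(1.5457, 0.2782, -1.7096)
step 16: x0=(1.8511, -0.3367, 1.3867) x1=(0.7826, -1.3788, -1.4808) x2=(1.5222, 0.2473, -1.7067)
step 17: x0=(1.8600, -0.3364, 1.3731) x1=(0.8018, -1.3870, -1.4545) x2=(1.4988, 0.2156, -1.7023)
step 18: x0=(1.8686, -0.3362, 1.3584) x1=(0.8214, -1.3947, -1.4274) x2=(1.4753, 0.1833, -1.6965)
step 19: x0=(1.8770, -0.3361, 1.3423) x1=(0.8413, -1.4018, -1.3997) x2=(1.4518, 0.1504, -1.6893)
step 20: x0=(1.8850, -0.3361, 1.3251) x1=(0.8616, -1.4085, -1.3713) x2=(1.4284, 0.1169, -1.6806)
step 21: x0=(1.8927, -0.3363, 1.3066) x1=(0.8823, -1.4146, -1.3422) x2=(1.4050, 0.0829, -1.6706)
step 22: x0=(1.9001, -0.3366, 1.2870) x1=(0.9032, -1.4203, -1.3124) x2=(1.3818, 0.0484, -1.6592)
step 23: x0=(1.9071, -0.3370, 1.2662) x1=(0.9245, -1.4256, -1.2820) x2=(1.3587, 0.0134, -1.6464)
step 24: x0=(1.9139, -0.3376, 1.2442) x1=(0.9461, -1.4304, -1.2510) x2=(1.3357, -0.0220, -1.6322)
step 25: x0=(1.9203, -0.3384, 1.2212) x1=(0.9680, -1.4348, -1.2194) x2=(1.3129, -0.0577, -1.6168)

1.4741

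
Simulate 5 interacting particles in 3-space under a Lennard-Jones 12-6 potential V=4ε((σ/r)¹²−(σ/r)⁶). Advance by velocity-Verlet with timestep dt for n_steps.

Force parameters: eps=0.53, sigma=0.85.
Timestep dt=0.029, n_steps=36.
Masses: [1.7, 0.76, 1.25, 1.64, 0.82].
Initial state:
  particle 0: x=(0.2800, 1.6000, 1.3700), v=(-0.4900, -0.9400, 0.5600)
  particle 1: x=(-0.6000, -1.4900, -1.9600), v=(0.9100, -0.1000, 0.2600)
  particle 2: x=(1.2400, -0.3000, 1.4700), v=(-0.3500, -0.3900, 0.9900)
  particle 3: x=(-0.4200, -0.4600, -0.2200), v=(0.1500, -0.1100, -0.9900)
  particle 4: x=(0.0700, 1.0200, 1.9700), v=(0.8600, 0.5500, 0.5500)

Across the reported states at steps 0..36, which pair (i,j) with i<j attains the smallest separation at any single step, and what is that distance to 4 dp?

pair (0,4), distance 0.8317

step 0: x0=(0.2800, 1.6000, 1.3700) x1=(-0.6000, -1.4900, -1.9600) x2=(1.2400, -0.3000, 1.4700) x3=(-0.4200, -0.4600, -0.2200) x4=(0.0700, 1.0200, 1.9700)
step 1: x0=(0.2665, 1.5747, 1.3842) x1=(-0.5736, -1.4929, -1.9524) x2=(1.2298, -0.3113, 1.4987) x3=(-0.4156, -0.4632, -0.2487) x4=(0.0935, 1.0319, 1.9901)
step 2: x0=(0.2553, 1.5566, 1.3904) x1=(-0.5472, -1.4958, -1.9449) x2=(1.2196, -0.3225, 1.5274) x3=(-0.4113, -0.4664, -0.2774) x4=(0.1123, 1.0287, 2.0269)
step 3: x0=(0.2457, 1.5443, 1.3894) x1=(-0.5208, -1.4986, -1.9372) x2=(1.2094, -0.3337, 1.5562) x3=(-0.4069, -0.4696, -0.3062) x4=(0.1278, 1.0133, 2.0784)
step 4: x0=(0.2366, 1.5344, 1.3855) x1=(-0.4944, -1.5014, -1.9295) x2=(1.1991, -0.3448, 1.5849) x3=(-0.4026, -0.4728, -0.3349) x4=(0.1423, 0.9931, 2.1362)
step 5: x0=(0.2276, 1.5249, 1.3810) x1=(-0.4680, -1.5042, -1.9218) x2=(1.1887, -0.3559, 1.6136) x3=(-0.3982, -0.4760, -0.3637) x4=(0.1567, 0.9719, 2.1949)
step 6: x0=(0.2186, 1.5150, 1.3769) x1=(-0.4416, -1.5070, -1.9140) x2=(1.1784, -0.3670, 1.6424) x3=(-0.3939, -0.4793, -0.3925) x4=(0.1712, 0.9513, 2.2529)
step 7: x0=(0.2095, 1.5048, 1.3735) x1=(-0.4152, -1.5097, -1.9062) x2=(1.1679, -0.3779, 1.6712) x3=(-0.3895, -0.4826, -0.4213) x4=(0.1858, 0.9314, 2.3095)
step 8: x0=(0.2005, 1.4941, 1.3706) x1=(-0.3888, -1.5123, -1.8983) x2=(1.1575, -0.3888, 1.7000) x3=(-0.3851, -0.4858, -0.4501) x4=(0.2005, 0.9122, 2.3648)
step 9: x0=(0.1914, 1.4832, 1.3683) x1=(-0.3624, -1.5149, -1.8903) x2=(1.1469, -0.3997, 1.7288) x3=(-0.3807, -0.4891, -0.4790) x4=(0.2153, 0.8936, 2.4191)
step 10: x0=(0.1823, 1.4720, 1.3663) x1=(-0.3360, -1.5175, -1.8822) x2=(1.1364, -0.4105, 1.7576) x3=(-0.3764, -0.4925, -0.5079) x4=(0.2301, 0.8754, 2.4724)
step 11: x0=(0.1733, 1.4606, 1.3648) x1=(-0.3096, -1.5199, -1.8741) x2=(1.1258, -0.4212, 1.7865) x3=(-0.3720, -0.4958, -0.5368) x4=(0.2449, 0.8575, 2.5250)
step 12: x0=(0.1643, 1.4491, 1.3634) x1=(-0.2831, -1.5223, -1.8658) x2=(1.1152, -0.4318, 1.8153) x3=(-0.3676, -0.4992, -0.5658) x4=(0.2598, 0.8398, 2.5769)
step 13: x0=(0.1553, 1.4374, 1.3623) x1=(-0.2568, -1.5246, -1.8574) x2=(1.1045, -0.4424, 1.8442) x3=(-0.3632, -0.5027, -0.5949) x4=(0.2746, 0.8222, 2.6284)
step 14: x0=(0.1463, 1.4257, 1.3614) x1=(-0.2304, -1.5268, -1.8489) x2=(1.0937, -0.4530, 1.8732) x3=(-0.3589, -0.5062, -0.6240) x4=(0.2895, 0.8047, 2.6795)
step 15: x0=(0.1374, 1.4139, 1.3606) x1=(-0.2040, -1.5289, -1.8402) x2=(1.0830, -0.4634, 1.9021) x3=(-0.3545, -0.5097, -0.6531) x4=(0.3044, 0.7873, 2.7302)
step 16: x0=(0.1285, 1.4020, 1.3599) x1=(-0.1777, -1.5308, -1.8314) x2=(1.0721, -0.4738, 1.9311) x3=(-0.3500, -0.5133, -0.6824) x4=(0.3194, 0.7699, 2.7806)
step 17: x0=(0.1195, 1.3901, 1.3594) x1=(-0.1513, -1.5326, -1.8224) x2=(1.0613, -0.4841, 1.9602) x3=(-0.3456, -0.5170, -0.7117) x4=(0.3344, 0.7525, 2.8308)
step 18: x0=(0.1106, 1.3781, 1.3588) x1=(-0.1250, -1.5342, -1.8132) x2=(1.0504, -0.4943, 1.9892) x3=(-0.3412, -0.5207, -0.7411) x4=(0.3494, 0.7350, 2.8808)
step 19: x0=(0.1017, 1.3661, 1.3584) x1=(-0.0988, -1.5356, -1.8037) x2=(1.0394, -0.5045, 2.0184) x3=(-0.3367, -0.5246, -0.7706) x4=(0.3644, 0.7175, 2.9306)
step 20: x0=(0.0929, 1.3540, 1.3580) x1=(-0.0726, -1.5367, -1.7941) x2=(1.0284, -0.5146, 2.0475) x3=(-0.3322, -0.5285, -0.8002) x4=(0.3795, 0.7000, 2.9802)
step 21: x0=(0.0840, 1.3420, 1.3576) x1=(-0.0465, -1.5376, -1.7842) x2=(1.0174, -0.5246, 2.0767) x3=(-0.3277, -0.5326, -0.8299) x4=(0.3946, 0.6823, 3.0296)
step 22: x0=(0.0751, 1.3299, 1.3573) x1=(-0.0205, -1.5382, -1.7739) x2=(1.0063, -0.5345, 2.1060) x3=(-0.3232, -0.5368, -0.8598) x4=(0.4098, 0.6646, 3.0790)
step 23: x0=(0.0663, 1.3178, 1.3570) x1=(0.0055, -1.5385, -1.7634) x2=(0.9952, -0.5444, 2.1353) x3=(-0.3186, -0.5412, -0.8898) x4=(0.4250, 0.6469, 3.1281)
step 24: x0=(0.0574, 1.3057, 1.3567) x1=(0.0313, -1.5383, -1.7526) x2=(0.9841, -0.5542, 2.1646) x3=(-0.3139, -0.5458, -0.9199) x4=(0.4402, 0.6290, 3.1772)
step 25: x0=(0.0486, 1.2936, 1.3564) x1=(0.0569, -1.5377, -1.7413) x2=(0.9729, -0.5639, 2.1940) x3=(-0.3092, -0.5505, -0.9503) x4=(0.4555, 0.6111, 3.2261)
step 26: x0=(0.0398, 1.2814, 1.3562) x1=(0.0824, -1.5367, -1.7297) x2=(0.9617, -0.5735, 2.2235) x3=(-0.3043, -0.5555, -0.9808) x4=(0.4708, 0.5930, 3.2749)
step 27: x0=(0.0310, 1.2693, 1.3560) x1=(0.1077, -1.5350, -1.7176) x2=(0.9504, -0.5830, 2.2530) x3=(-0.2994, -0.5608, -1.0115) x4=(0.4861, 0.5749, 3.3236)
step 28: x0=(0.0221, 1.2571, 1.3558) x1=(0.1327, -1.5328, -1.7051) x2=(0.9392, -0.5925, 2.2825) x3=(-0.2944, -0.5663, -1.0424) x4=(0.5015, 0.5567, 3.3722)
step 29: x0=(0.0133, 1.2449, 1.3556) x1=(0.1573, -1.5298, -1.6921) x2=(0.9278, -0.6019, 2.3122) x3=(-0.2892, -0.5722, -1.0735) x4=(0.5169, 0.5383, 3.4206)
step 30: x0=(0.0045, 1.2327, 1.3554) x1=(0.1816, -1.5261, -1.6786) x2=(0.9165, -0.6113, 2.3418) x3=(-0.2838, -0.5784, -1.1049) x4=(0.5324, 0.5199, 3.4689)
step 31: x0=(-0.0043, 1.2205, 1.3552) x1=(0.2055, -1.5214, -1.6646) x2=(0.9051, -0.6205, 2.3716) x3=(-0.2783, -0.5850, -1.1365) x4=(0.5479, 0.5014, 3.5172)
step 32: x0=(-0.0131, 1.2083, 1.3550) x1=(0.2289, -1.5159, -1.6500) x2=(0.8938, -0.6297, 2.4014) x3=(-0.2725, -0.5921, -1.1684) x4=(0.5634, 0.4828, 3.5653)
step 33: x0=(-0.0219, 1.1961, 1.3548) x1=(0.2518, -1.5093, -1.6349) x2=(0.8823, -0.6388, 2.4313) x3=(-0.2664, -0.5996, -1.2005) x4=(0.5789, 0.4641, 3.6133)
step 34: x0=(-0.0306, 1.1839, 1.3547) x1=(0.2739, -1.5015, -1.6193) x2=(0.8709, -0.6478, 2.4612) x3=(-0.2601, -0.6077, -1.2329) x4=(0.5945, 0.4453, 3.6611)
step 35: x0=(-0.0394, 1.1717, 1.3545) x1=(0.2954, -1.4925, -1.6031) x2=(0.8595, -0.6568, 2.4912) x3=(-0.2534, -0.6164, -1.2655) x4=(0.6101, 0.4264, 3.7089)
step 36: x0=(-0.0482, 1.1594, 1.3544) x1=(0.3160, -1.4822, -1.5864) x2=(0.8480, -0.6657, 2.5213) x3=(-0.2463, -0.6256, -1.2983) x4=(0.6257, 0.4074, 3.7566)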